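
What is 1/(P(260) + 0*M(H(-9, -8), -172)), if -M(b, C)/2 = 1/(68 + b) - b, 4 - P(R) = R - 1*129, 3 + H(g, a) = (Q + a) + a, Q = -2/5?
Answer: -1/127 ≈ -0.0078740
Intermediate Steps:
Q = -2/5 (Q = -2*1/5 = -2/5 ≈ -0.40000)
H(g, a) = -17/5 + 2*a (H(g, a) = -3 + ((-2/5 + a) + a) = -3 + (-2/5 + 2*a) = -17/5 + 2*a)
P(R) = 133 - R (P(R) = 4 - (R - 1*129) = 4 - (R - 129) = 4 - (-129 + R) = 4 + (129 - R) = 133 - R)
M(b, C) = -2/(68 + b) + 2*b (M(b, C) = -2*(1/(68 + b) - b) = -2/(68 + b) + 2*b)
1/(P(260) + 0*M(H(-9, -8), -172)) = 1/((133 - 1*260) + 0*(2*(-1 + (-17/5 + 2*(-8))**2 + 68*(-17/5 + 2*(-8)))/(68 + (-17/5 + 2*(-8))))) = 1/((133 - 260) + 0*(2*(-1 + (-17/5 - 16)**2 + 68*(-17/5 - 16))/(68 + (-17/5 - 16)))) = 1/(-127 + 0*(2*(-1 + (-97/5)**2 + 68*(-97/5))/(68 - 97/5))) = 1/(-127 + 0*(2*(-1 + 9409/25 - 6596/5)/(243/5))) = 1/(-127 + 0*(2*(5/243)*(-23596/25))) = 1/(-127 + 0*(-47192/1215)) = 1/(-127 + 0) = 1/(-127) = -1/127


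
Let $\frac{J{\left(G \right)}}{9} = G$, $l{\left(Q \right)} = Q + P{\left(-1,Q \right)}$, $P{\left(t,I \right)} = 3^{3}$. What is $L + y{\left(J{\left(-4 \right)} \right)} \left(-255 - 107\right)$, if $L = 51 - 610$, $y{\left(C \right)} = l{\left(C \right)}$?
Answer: $2699$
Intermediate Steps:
$P{\left(t,I \right)} = 27$
$l{\left(Q \right)} = 27 + Q$ ($l{\left(Q \right)} = Q + 27 = 27 + Q$)
$J{\left(G \right)} = 9 G$
$y{\left(C \right)} = 27 + C$
$L = -559$
$L + y{\left(J{\left(-4 \right)} \right)} \left(-255 - 107\right) = -559 + \left(27 + 9 \left(-4\right)\right) \left(-255 - 107\right) = -559 + \left(27 - 36\right) \left(-255 - 107\right) = -559 - -3258 = -559 + 3258 = 2699$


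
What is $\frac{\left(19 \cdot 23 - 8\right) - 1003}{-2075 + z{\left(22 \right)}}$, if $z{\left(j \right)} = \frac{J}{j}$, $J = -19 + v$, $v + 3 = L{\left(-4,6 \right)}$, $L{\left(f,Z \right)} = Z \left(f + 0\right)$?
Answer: $\frac{451}{1632} \approx 0.27635$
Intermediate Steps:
$L{\left(f,Z \right)} = Z f$
$v = -27$ ($v = -3 + 6 \left(-4\right) = -3 - 24 = -27$)
$J = -46$ ($J = -19 - 27 = -46$)
$z{\left(j \right)} = - \frac{46}{j}$
$\frac{\left(19 \cdot 23 - 8\right) - 1003}{-2075 + z{\left(22 \right)}} = \frac{\left(19 \cdot 23 - 8\right) - 1003}{-2075 - \frac{46}{22}} = \frac{\left(437 - 8\right) - 1003}{-2075 - \frac{23}{11}} = \frac{429 - 1003}{-2075 - \frac{23}{11}} = - \frac{574}{- \frac{22848}{11}} = \left(-574\right) \left(- \frac{11}{22848}\right) = \frac{451}{1632}$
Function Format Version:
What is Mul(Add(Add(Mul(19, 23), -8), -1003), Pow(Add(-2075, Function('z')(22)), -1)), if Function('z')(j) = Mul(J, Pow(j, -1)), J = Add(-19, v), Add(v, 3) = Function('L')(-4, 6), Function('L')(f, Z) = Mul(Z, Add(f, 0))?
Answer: Rational(451, 1632) ≈ 0.27635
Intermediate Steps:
Function('L')(f, Z) = Mul(Z, f)
v = -27 (v = Add(-3, Mul(6, -4)) = Add(-3, -24) = -27)
J = -46 (J = Add(-19, -27) = -46)
Function('z')(j) = Mul(-46, Pow(j, -1))
Mul(Add(Add(Mul(19, 23), -8), -1003), Pow(Add(-2075, Function('z')(22)), -1)) = Mul(Add(Add(Mul(19, 23), -8), -1003), Pow(Add(-2075, Mul(-46, Pow(22, -1))), -1)) = Mul(Add(Add(437, -8), -1003), Pow(Add(-2075, Mul(-46, Rational(1, 22))), -1)) = Mul(Add(429, -1003), Pow(Add(-2075, Rational(-23, 11)), -1)) = Mul(-574, Pow(Rational(-22848, 11), -1)) = Mul(-574, Rational(-11, 22848)) = Rational(451, 1632)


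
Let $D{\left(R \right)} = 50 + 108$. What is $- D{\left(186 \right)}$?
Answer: $-158$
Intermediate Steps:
$D{\left(R \right)} = 158$
$- D{\left(186 \right)} = \left(-1\right) 158 = -158$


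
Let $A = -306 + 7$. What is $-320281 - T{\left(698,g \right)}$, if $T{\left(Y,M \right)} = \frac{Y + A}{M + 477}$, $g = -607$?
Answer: $- \frac{41636131}{130} \approx -3.2028 \cdot 10^{5}$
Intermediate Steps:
$A = -299$
$T{\left(Y,M \right)} = \frac{-299 + Y}{477 + M}$ ($T{\left(Y,M \right)} = \frac{Y - 299}{M + 477} = \frac{-299 + Y}{477 + M}$)
$-320281 - T{\left(698,g \right)} = -320281 - \frac{-299 + 698}{477 - 607} = -320281 - \frac{1}{-130} \cdot 399 = -320281 - \left(- \frac{1}{130}\right) 399 = -320281 - - \frac{399}{130} = -320281 + \frac{399}{130} = - \frac{41636131}{130}$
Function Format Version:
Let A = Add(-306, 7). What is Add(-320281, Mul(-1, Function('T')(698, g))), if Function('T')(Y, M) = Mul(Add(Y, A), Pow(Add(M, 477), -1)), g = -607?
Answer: Rational(-41636131, 130) ≈ -3.2028e+5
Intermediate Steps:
A = -299
Function('T')(Y, M) = Mul(Pow(Add(477, M), -1), Add(-299, Y)) (Function('T')(Y, M) = Mul(Add(Y, -299), Pow(Add(M, 477), -1)) = Mul(Add(-299, Y), Pow(Add(477, M), -1)) = Mul(Pow(Add(477, M), -1), Add(-299, Y)))
Add(-320281, Mul(-1, Function('T')(698, g))) = Add(-320281, Mul(-1, Mul(Pow(Add(477, -607), -1), Add(-299, 698)))) = Add(-320281, Mul(-1, Mul(Pow(-130, -1), 399))) = Add(-320281, Mul(-1, Mul(Rational(-1, 130), 399))) = Add(-320281, Mul(-1, Rational(-399, 130))) = Add(-320281, Rational(399, 130)) = Rational(-41636131, 130)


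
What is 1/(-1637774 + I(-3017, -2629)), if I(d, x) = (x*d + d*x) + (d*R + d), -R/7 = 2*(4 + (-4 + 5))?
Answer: 1/14433785 ≈ 6.9282e-8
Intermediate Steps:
R = -70 (R = -14*(4 + (-4 + 5)) = -14*(4 + 1) = -14*5 = -7*10 = -70)
I(d, x) = -69*d + 2*d*x (I(d, x) = (x*d + d*x) + (d*(-70) + d) = (d*x + d*x) + (-70*d + d) = 2*d*x - 69*d = -69*d + 2*d*x)
1/(-1637774 + I(-3017, -2629)) = 1/(-1637774 - 3017*(-69 + 2*(-2629))) = 1/(-1637774 - 3017*(-69 - 5258)) = 1/(-1637774 - 3017*(-5327)) = 1/(-1637774 + 16071559) = 1/14433785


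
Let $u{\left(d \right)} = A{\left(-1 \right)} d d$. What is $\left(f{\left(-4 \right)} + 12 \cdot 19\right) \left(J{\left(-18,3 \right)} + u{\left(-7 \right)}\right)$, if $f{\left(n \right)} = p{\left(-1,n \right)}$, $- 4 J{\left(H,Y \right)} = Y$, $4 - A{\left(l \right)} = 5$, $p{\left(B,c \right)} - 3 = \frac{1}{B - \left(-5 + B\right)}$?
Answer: $- \frac{57511}{5} \approx -11502.0$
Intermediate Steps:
$p{\left(B,c \right)} = \frac{16}{5}$ ($p{\left(B,c \right)} = 3 + \frac{1}{B - \left(-5 + B\right)} = 3 + \frac{1}{5} = \frac{16}{5}$)
$A{\left(l \right)} = -1$ ($A{\left(l \right)} = 4 - 5 = -1$)
$J{\left(H,Y \right)} = - \frac{Y}{4}$
$f{\left(n \right)} = \frac{16}{5}$
$u{\left(d \right)} = - d^{2}$ ($u{\left(d \right)} = - d d = - d^{2}$)
$\left(f{\left(-4 \right)} + 12 \cdot 19\right) \left(J{\left(-18,3 \right)} + u{\left(-7 \right)}\right) = \left(\frac{16}{5} + 12 \cdot 19\right) \left(\left(- \frac{1}{4}\right) 3 - \left(-7\right)^{2}\right) = \left(\frac{16}{5} + 228\right) \left(- \frac{3}{4} - 49\right) = \frac{1156 \left(- \frac{3}{4} - 49\right)}{5} = \frac{1156}{5} \left(- \frac{199}{4}\right) = - \frac{57511}{5}$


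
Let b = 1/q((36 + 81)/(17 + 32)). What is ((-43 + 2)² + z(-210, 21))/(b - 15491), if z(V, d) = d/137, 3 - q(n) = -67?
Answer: -1465660/13505323 ≈ -0.10852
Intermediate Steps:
q(n) = 70 (q(n) = 3 - 1*(-67) = 3 + 67 = 70)
z(V, d) = d/137 (z(V, d) = d*(1/137) = d/137)
b = 1/70 ≈ 0.014286
((-43 + 2)² + z(-210, 21))/(b - 15491) = ((-43 + 2)² + (1/137)*21)/(1/70 - 15491) = ((-41)² + 21/137)/(-1084369/70) = (1681 + 21/137)*(-70/1084369) = (230318/137)*(-70/1084369) = -1465660/13505323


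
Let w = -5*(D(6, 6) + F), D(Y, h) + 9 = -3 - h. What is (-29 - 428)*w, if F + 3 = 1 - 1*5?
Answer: -57125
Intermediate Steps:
D(Y, h) = -12 - h (D(Y, h) = -9 + (-3 - h) = -12 - h)
F = -7 (F = -3 + (1 - 1*5) = -3 + (1 - 5) = -3 - 4 = -7)
w = 125 (w = -5*((-12 - 1*6) - 7) = -5*((-12 - 6) - 7) = -5*(-18 - 7) = -5*(-25) = 125)
(-29 - 428)*w = (-29 - 428)*125 = -457*125 = -57125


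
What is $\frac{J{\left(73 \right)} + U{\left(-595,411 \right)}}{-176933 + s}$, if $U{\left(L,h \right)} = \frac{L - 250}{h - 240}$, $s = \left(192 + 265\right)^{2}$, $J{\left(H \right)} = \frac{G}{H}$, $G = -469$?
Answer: $- \frac{449}{1260783} \approx -0.00035613$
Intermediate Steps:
$J{\left(H \right)} = - \frac{469}{H}$
$s = 208849$ ($s = 457^{2} = 208849$)
$U{\left(L,h \right)} = \frac{-250 + L}{-240 + h}$
$\frac{J{\left(73 \right)} + U{\left(-595,411 \right)}}{-176933 + s} = \frac{- \frac{469}{73} + \frac{-250 - 595}{-240 + 411}}{-176933 + 208849} = \frac{\left(-469\right) \frac{1}{73} + \frac{1}{171} \left(-845\right)}{31916} = \left(- \frac{469}{73} + \frac{1}{171} \left(-845\right)\right) \frac{1}{31916} = \left(- \frac{469}{73} - \frac{845}{171}\right) \frac{1}{31916} = \left(- \frac{141884}{12483}\right) \frac{1}{31916} = - \frac{449}{1260783}$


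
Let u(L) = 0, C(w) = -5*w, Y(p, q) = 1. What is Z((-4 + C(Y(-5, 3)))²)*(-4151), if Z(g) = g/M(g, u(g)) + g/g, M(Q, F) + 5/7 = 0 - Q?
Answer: -20755/572 ≈ -36.285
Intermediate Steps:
M(Q, F) = -5/7 - Q (M(Q, F) = -5/7 + (0 - Q) = -5/7 - Q)
Z(g) = 1 + g/(-5/7 - g) (Z(g) = g/(-5/7 - g) + g/g = g/(-5/7 - g) + 1 = 1 + g/(-5/7 - g))
Z((-4 + C(Y(-5, 3)))²)*(-4151) = (5/(5 + 7*(-4 - 5*1)²))*(-4151) = (5/(5 + 7*(-4 - 5)²))*(-4151) = (5/(5 + 7*(-9)²))*(-4151) = (5/(5 + 7*81))*(-4151) = (5/(5 + 567))*(-4151) = (5/572)*(-4151) = -20755/572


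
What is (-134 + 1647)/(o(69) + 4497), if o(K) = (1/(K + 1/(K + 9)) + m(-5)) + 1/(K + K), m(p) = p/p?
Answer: 1123938102/3341373439 ≈ 0.33637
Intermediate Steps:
m(p) = 1
o(K) = 1 + 1/(K + 1/(9 + K)) + 1/(2*K) (o(K) = (1/(K + 1/(K + 9)) + 1) + 1/(K + K) = (1/(K + 1/(9 + K)) + 1) + 1/(2*K) = (1 + 1/(K + 1/(9 + K))) + 1/(2*K) = 1 + 1/(K + 1/(9 + K)) + 1/(2*K))
(-134 + 1647)/(o(69) + 4497) = (-134 + 1647)/((½)*(1 + 2*69³ + 21*69² + 29*69)/(69*(1 + 69² + 9*69)) + 4497) = 1513/((½)*(1/69)*(1 + 2*328509 + 21*4761 + 2001)/(1 + 4761 + 621) + 4497) = 1513/((½)*(1/69)*(1 + 657018 + 99981 + 2001)/5383 + 4497) = 1513/((½)*(1/69)*(1/5383)*759001 + 4497) = 1513/(759001/742854 + 4497) = 1513/(3341373439/742854) = 1513*(742854/3341373439) = 1123938102/3341373439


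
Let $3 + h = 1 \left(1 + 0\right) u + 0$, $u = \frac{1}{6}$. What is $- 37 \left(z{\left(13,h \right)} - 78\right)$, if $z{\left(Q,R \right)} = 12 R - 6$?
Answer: $4366$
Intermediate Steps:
$u = \frac{1}{6} \approx 0.16667$
$h = - \frac{17}{6}$ ($h = -3 + \left(1 \left(1 + 0\right) \frac{1}{6} + 0\right) = -3 + \left(1 \cdot 1 \cdot \frac{1}{6} + 0\right) = -3 + \left(1 \cdot \frac{1}{6} + 0\right) = -3 + \left(\frac{1}{6} + 0\right) = -3 + \frac{1}{6} = - \frac{17}{6} \approx -2.8333$)
$z{\left(Q,R \right)} = -6 + 12 R$
$- 37 \left(z{\left(13,h \right)} - 78\right) = - 37 \left(\left(-6 + 12 \left(- \frac{17}{6}\right)\right) - 78\right) = - 37 \left(\left(-6 - 34\right) - 78\right) = - 37 \left(-40 - 78\right) = \left(-37\right) \left(-118\right) = 4366$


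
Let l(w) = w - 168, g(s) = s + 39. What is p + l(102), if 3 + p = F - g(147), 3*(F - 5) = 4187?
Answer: 3437/3 ≈ 1145.7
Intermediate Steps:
F = 4202/3 (F = 5 + (1/3)*4187 = 5 + 4187/3 = 4202/3 ≈ 1400.7)
g(s) = 39 + s
p = 3635/3 (p = -3 + (4202/3 - (39 + 147)) = -3 + (4202/3 - 1*186) = -3 + (4202/3 - 186) = -3 + 3644/3 = 3635/3 ≈ 1211.7)
l(w) = -168 + w
p + l(102) = 3635/3 + (-168 + 102) = 3635/3 - 66 = 3437/3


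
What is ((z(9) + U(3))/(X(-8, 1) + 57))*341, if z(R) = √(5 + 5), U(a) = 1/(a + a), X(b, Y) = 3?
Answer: 341/360 + 341*√10/60 ≈ 18.919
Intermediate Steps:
U(a) = 1/(2*a)
z(R) = √10
((z(9) + U(3))/(X(-8, 1) + 57))*341 = ((√10 + (½)/3)/(3 + 57))*341 = ((√10 + (½)*(⅓))/60)*341 = ((√10 + ⅙)*(1/60))*341 = ((⅙ + √10)*(1/60))*341 = (1/360 + √10/60)*341 = 341/360 + 341*√10/60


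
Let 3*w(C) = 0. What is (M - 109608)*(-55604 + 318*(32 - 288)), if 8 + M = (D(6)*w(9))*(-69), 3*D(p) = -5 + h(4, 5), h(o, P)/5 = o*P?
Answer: 15018707392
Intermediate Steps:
h(o, P) = 5*P*o (h(o, P) = 5*(o*P) = 5*(P*o) = 5*P*o)
D(p) = 95/3 (D(p) = (-5 + 5*5*4)/3 = (-5 + 100)/3 = (1/3)*95 = 95/3)
w(C) = 0 (w(C) = (1/3)*0 = 0)
M = -8 (M = -8 + ((95/3)*0)*(-69) = -8 + 0*(-69) = -8 + 0 = -8)
(M - 109608)*(-55604 + 318*(32 - 288)) = (-8 - 109608)*(-55604 + 318*(32 - 288)) = -109616*(-55604 + 318*(-256)) = -109616*(-55604 - 81408) = -109616*(-137012) = 15018707392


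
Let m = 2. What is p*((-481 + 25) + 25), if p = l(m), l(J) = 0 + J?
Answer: -862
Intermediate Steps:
l(J) = J
p = 2
p*((-481 + 25) + 25) = 2*((-481 + 25) + 25) = 2*(-456 + 25) = 2*(-431) = -862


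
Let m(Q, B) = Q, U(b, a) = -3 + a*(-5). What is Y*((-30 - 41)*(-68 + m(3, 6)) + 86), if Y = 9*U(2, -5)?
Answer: 930798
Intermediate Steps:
U(b, a) = -3 - 5*a
Y = 198 (Y = 9*(-3 - 5*(-5)) = 9*(-3 + 25) = 9*22 = 198)
Y*((-30 - 41)*(-68 + m(3, 6)) + 86) = 198*((-30 - 41)*(-68 + 3) + 86) = 198*(-71*(-65) + 86) = 198*(4615 + 86) = 198*4701 = 930798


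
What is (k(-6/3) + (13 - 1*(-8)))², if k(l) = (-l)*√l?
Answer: 433 + 84*I*√2 ≈ 433.0 + 118.79*I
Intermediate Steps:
k(l) = -l^(3/2)
(k(-6/3) + (13 - 1*(-8)))² = (-(-6/3)^(3/2) + (13 - 1*(-8)))² = (-(-6*⅓)^(3/2) + (13 + 8))² = (-(-2)^(3/2) + 21)² = (-(-2)*I*√2 + 21)² = (2*I*√2 + 21)² = (21 + 2*I*√2)²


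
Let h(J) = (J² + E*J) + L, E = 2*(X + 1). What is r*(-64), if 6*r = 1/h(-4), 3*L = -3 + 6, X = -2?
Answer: -32/75 ≈ -0.42667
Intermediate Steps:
L = 1 (L = (-3 + 6)/3 = (⅓)*3 = 1)
E = -2 (E = 2*(-2 + 1) = 2*(-1) = -2)
h(J) = 1 + J² - 2*J (h(J) = (J² - 2*J) + 1 = 1 + J² - 2*J)
r = 1/150 (r = 1/(6*(1 + (-4)² - 2*(-4))) = 1/(6*(1 + 16 + 8)) = (⅙)/25 = (⅙)*(1/25) = 1/150 ≈ 0.0066667)
r*(-64) = (1/150)*(-64) = -32/75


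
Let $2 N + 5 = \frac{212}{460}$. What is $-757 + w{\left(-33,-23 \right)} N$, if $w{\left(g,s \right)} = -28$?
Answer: $- \frac{79747}{115} \approx -693.45$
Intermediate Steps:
$N = - \frac{261}{115}$ ($N = - \frac{5}{2} + \frac{212 \cdot \frac{1}{460}}{2} = - \frac{5}{2} + \frac{1}{2} \cdot \frac{53}{115} = - \frac{5}{2} + \frac{53}{230} = - \frac{261}{115} \approx -2.2696$)
$-757 + w{\left(-33,-23 \right)} N = -757 - - \frac{7308}{115} = -757 + \frac{7308}{115} = - \frac{79747}{115}$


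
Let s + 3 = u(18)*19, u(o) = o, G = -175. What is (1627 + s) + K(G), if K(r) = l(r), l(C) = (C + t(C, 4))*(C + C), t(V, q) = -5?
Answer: 64966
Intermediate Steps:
s = 339 (s = -3 + 18*19 = -3 + 342 = 339)
l(C) = 2*C*(-5 + C) (l(C) = (C - 5)*(C + C) = (-5 + C)*(2*C) = 2*C*(-5 + C))
K(r) = 2*r*(-5 + r)
(1627 + s) + K(G) = (1627 + 339) + 2*(-175)*(-5 - 175) = 1966 + 2*(-175)*(-180) = 1966 + 63000 = 64966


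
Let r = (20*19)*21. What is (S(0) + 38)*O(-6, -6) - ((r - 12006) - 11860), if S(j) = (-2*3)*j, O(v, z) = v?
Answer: 15658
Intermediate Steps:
S(j) = -6*j
r = 7980 (r = 380*21 = 7980)
(S(0) + 38)*O(-6, -6) - ((r - 12006) - 11860) = (-6*0 + 38)*(-6) - ((7980 - 12006) - 11860) = (0 + 38)*(-6) - (-4026 - 11860) = 38*(-6) - 1*(-15886) = -228 + 15886 = 15658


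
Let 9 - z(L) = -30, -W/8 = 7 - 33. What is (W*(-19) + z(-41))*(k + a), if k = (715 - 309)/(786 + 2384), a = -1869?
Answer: 11590939906/1585 ≈ 7.3129e+6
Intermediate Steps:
W = 208 (W = -8*(7 - 33) = -8*(-26) = 208)
z(L) = 39 (z(L) = 9 - 1*(-30) = 9 + 30 = 39)
k = 203/1585 (k = 406/3170 = 406*(1/3170) = 203/1585 ≈ 0.12808)
(W*(-19) + z(-41))*(k + a) = (208*(-19) + 39)*(203/1585 - 1869) = (-3952 + 39)*(-2962162/1585) = -3913*(-2962162/1585) = 11590939906/1585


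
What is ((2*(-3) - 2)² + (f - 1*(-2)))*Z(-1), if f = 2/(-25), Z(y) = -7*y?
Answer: 11536/25 ≈ 461.44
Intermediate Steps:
f = -2/25 (f = 2*(-1/25) = -2/25 ≈ -0.080000)
((2*(-3) - 2)² + (f - 1*(-2)))*Z(-1) = ((2*(-3) - 2)² + (-2/25 - 1*(-2)))*(-7*(-1)) = ((-6 - 2)² + (-2/25 + 2))*7 = ((-8)² + 48/25)*7 = (64 + 48/25)*7 = (1648/25)*7 = 11536/25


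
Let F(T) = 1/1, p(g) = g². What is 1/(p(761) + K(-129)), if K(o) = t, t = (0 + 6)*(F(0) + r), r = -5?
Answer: 1/579097 ≈ 1.7268e-6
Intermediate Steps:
F(T) = 1 (F(T) = 1*1 = 1)
t = -24 (t = (0 + 6)*(1 - 5) = 6*(-4) = -24)
K(o) = -24
1/(p(761) + K(-129)) = 1/(761² - 24) = 1/(579121 - 24) = 1/579097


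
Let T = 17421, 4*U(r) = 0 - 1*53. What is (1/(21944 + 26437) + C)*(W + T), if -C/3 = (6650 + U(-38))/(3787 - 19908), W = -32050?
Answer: -56368107388445/3119800404 ≈ -18068.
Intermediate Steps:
U(r) = -53/4 (U(r) = (0 - 1*53)/4 = (0 - 53)/4 = (¼)*(-53) = -53/4)
C = 79641/64484 (C = -3*(6650 - 53/4)/(3787 - 19908) = -79641/(4*(-16121)) = -79641*(-1)/(4*16121) = -3*(-26547/64484) = 79641/64484 ≈ 1.2351)
(1/(21944 + 26437) + C)*(W + T) = (1/(21944 + 26437) + 79641/64484)*(-32050 + 17421) = (1/48381 + 79641/64484)*(-14629) = (3853175705/3119800404)*(-14629) = -56368107388445/3119800404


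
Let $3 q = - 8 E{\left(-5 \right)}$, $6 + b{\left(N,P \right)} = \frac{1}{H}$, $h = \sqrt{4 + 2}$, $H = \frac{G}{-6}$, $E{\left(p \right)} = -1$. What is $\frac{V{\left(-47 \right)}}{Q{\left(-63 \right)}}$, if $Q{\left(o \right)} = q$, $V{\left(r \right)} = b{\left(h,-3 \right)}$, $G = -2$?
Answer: $- \frac{9}{8} \approx -1.125$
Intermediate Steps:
$H = \frac{1}{3}$ ($H = - \frac{2}{-6} = \left(-2\right) \left(- \frac{1}{6}\right) = \frac{1}{3} \approx 0.33333$)
$h = \sqrt{6} \approx 2.4495$
$b{\left(N,P \right)} = -3$ ($b{\left(N,P \right)} = -6 + \frac{1}{\frac{1}{3}} = -6 + 3 = -3$)
$V{\left(r \right)} = -3$
$q = \frac{8}{3}$ ($q = \frac{\left(-8\right) \left(-1\right)}{3} = \frac{1}{3} \cdot 8 = \frac{8}{3} \approx 2.6667$)
$Q{\left(o \right)} = \frac{8}{3}$
$\frac{V{\left(-47 \right)}}{Q{\left(-63 \right)}} = - \frac{3}{\frac{8}{3}} = \left(-3\right) \frac{3}{8} = - \frac{9}{8}$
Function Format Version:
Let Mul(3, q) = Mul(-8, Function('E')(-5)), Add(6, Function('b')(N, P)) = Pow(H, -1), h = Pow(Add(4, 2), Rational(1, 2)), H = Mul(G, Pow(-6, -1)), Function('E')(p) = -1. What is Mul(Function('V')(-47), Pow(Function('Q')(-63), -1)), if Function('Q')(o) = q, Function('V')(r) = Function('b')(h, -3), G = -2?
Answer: Rational(-9, 8) ≈ -1.1250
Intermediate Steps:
H = Rational(1, 3) (H = Mul(-2, Pow(-6, -1)) = Mul(-2, Rational(-1, 6)) = Rational(1, 3) ≈ 0.33333)
h = Pow(6, Rational(1, 2)) ≈ 2.4495
Function('b')(N, P) = -3 (Function('b')(N, P) = Add(-6, Pow(Rational(1, 3), -1)) = Add(-6, 3) = -3)
Function('V')(r) = -3
q = Rational(8, 3) (q = Mul(Rational(1, 3), Mul(-8, -1)) = Mul(Rational(1, 3), 8) = Rational(8, 3) ≈ 2.6667)
Function('Q')(o) = Rational(8, 3)
Mul(Function('V')(-47), Pow(Function('Q')(-63), -1)) = Mul(-3, Pow(Rational(8, 3), -1)) = Mul(-3, Rational(3, 8)) = Rational(-9, 8)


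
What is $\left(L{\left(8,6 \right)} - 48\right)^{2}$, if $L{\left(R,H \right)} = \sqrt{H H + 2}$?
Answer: $\left(48 - \sqrt{38}\right)^{2} \approx 1750.2$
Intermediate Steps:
$L{\left(R,H \right)} = \sqrt{2 + H^{2}}$ ($L{\left(R,H \right)} = \sqrt{H^{2} + 2} = \sqrt{2 + H^{2}}$)
$\left(L{\left(8,6 \right)} - 48\right)^{2} = \left(\sqrt{2 + 6^{2}} - 48\right)^{2} = \left(\sqrt{2 + 36} - 48\right)^{2} = \left(\sqrt{38} - 48\right)^{2} = \left(-48 + \sqrt{38}\right)^{2}$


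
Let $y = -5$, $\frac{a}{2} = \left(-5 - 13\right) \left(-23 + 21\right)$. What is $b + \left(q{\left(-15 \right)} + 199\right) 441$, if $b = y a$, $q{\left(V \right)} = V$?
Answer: $80784$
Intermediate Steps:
$a = 72$ ($a = 2 \left(-5 - 13\right) \left(-23 + 21\right) = 2 \left(\left(-18\right) \left(-2\right)\right) = 2 \cdot 36 = 72$)
$b = -360$ ($b = \left(-5\right) 72 = -360$)
$b + \left(q{\left(-15 \right)} + 199\right) 441 = -360 + \left(-15 + 199\right) 441 = -360 + 184 \cdot 441 = -360 + 81144 = 80784$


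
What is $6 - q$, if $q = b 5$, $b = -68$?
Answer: $346$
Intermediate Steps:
$q = -340$ ($q = \left(-68\right) 5 = -340$)
$6 - q = 6 - -340 = 6 + 340 = 346$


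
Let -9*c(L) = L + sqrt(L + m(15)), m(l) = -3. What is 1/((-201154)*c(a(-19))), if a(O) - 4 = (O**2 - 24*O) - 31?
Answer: 395/6965661289 - sqrt(787)/13931322578 ≈ 5.4693e-8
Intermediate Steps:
a(O) = -27 + O**2 - 24*O (a(O) = 4 + ((O**2 - 24*O) - 31) = 4 + (-31 + O**2 - 24*O) = -27 + O**2 - 24*O)
c(L) = -L/9 - sqrt(-3 + L)/9 (c(L) = -(L + sqrt(L - 3))/9 = -(L + sqrt(-3 + L))/9 = -L/9 - sqrt(-3 + L)/9)
1/((-201154)*c(a(-19))) = 1/((-201154)*(-(-27 + (-19)**2 - 24*(-19))/9 - sqrt(-3 + (-27 + (-19)**2 - 24*(-19)))/9)) = -1/(201154*(-(-27 + 361 + 456)/9 - sqrt(-3 + (-27 + 361 + 456))/9)) = -1/(201154*(-1/9*790 - sqrt(-3 + 790)/9)) = -1/(201154*(-790/9 - sqrt(787)/9))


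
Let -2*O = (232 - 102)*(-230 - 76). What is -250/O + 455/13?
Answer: 69590/1989 ≈ 34.987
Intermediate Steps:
O = 19890 (O = -(232 - 102)*(-230 - 76)/2 = -65*(-306) = -1/2*(-39780) = 19890)
-250/O + 455/13 = -250/19890 + 455/13 = -250*1/19890 + 455*(1/13) = -25/1989 + 35 = 69590/1989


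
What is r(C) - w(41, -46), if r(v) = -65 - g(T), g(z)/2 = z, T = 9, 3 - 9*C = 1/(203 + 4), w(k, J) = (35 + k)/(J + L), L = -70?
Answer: -2388/29 ≈ -82.345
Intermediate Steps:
w(k, J) = (35 + k)/(-70 + J) (w(k, J) = (35 + k)/(J - 70) = (35 + k)/(-70 + J))
C = 620/1863 (C = 1/3 - 1/(9*(203 + 4)) = 1/3 - 1/9/207 = 1/3 - 1/9*1/207 = 1/3 - 1/1863 = 620/1863 ≈ 0.33280)
g(z) = 2*z
r(v) = -83 (r(v) = -65 - 2*9 = -65 - 1*18 = -65 - 18 = -83)
r(C) - w(41, -46) = -83 - (35 + 41)/(-70 - 46) = -83 - 76/(-116) = -83 - (-1)*76/116 = -83 - 1*(-19/29) = -83 + 19/29 = -2388/29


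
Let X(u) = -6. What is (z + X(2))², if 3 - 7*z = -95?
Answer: 64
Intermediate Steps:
z = 14 (z = 3/7 - ⅐*(-95) = 3/7 + 95/7 = 14)
(z + X(2))² = (14 - 6)² = 8² = 64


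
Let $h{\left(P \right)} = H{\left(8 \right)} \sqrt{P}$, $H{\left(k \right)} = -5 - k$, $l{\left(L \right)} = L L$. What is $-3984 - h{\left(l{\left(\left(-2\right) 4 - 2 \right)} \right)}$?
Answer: $-3854$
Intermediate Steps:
$l{\left(L \right)} = L^{2}$
$h{\left(P \right)} = - 13 \sqrt{P}$ ($h{\left(P \right)} = \left(-5 - 8\right) \sqrt{P} = - 13 \sqrt{P}$)
$-3984 - h{\left(l{\left(\left(-2\right) 4 - 2 \right)} \right)} = -3984 - - 13 \sqrt{\left(\left(-2\right) 4 - 2\right)^{2}} = -3984 - - 13 \sqrt{\left(-8 - 2\right)^{2}} = -3984 - - 13 \sqrt{\left(-10\right)^{2}} = -3984 - - 13 \sqrt{100} = -3984 - \left(-13\right) 10 = -3984 - -130 = -3984 + 130 = -3854$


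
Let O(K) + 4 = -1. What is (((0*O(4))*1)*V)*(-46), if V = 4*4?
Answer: 0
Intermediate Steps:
O(K) = -5 (O(K) = -4 - 1 = -5)
V = 16
(((0*O(4))*1)*V)*(-46) = (((0*(-5))*1)*16)*(-46) = ((0*1)*16)*(-46) = (0*16)*(-46) = 0*(-46) = 0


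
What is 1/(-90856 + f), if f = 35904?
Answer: -1/54952 ≈ -1.8198e-5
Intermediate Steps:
1/(-90856 + f) = 1/(-90856 + 35904) = 1/(-54952) = -1/54952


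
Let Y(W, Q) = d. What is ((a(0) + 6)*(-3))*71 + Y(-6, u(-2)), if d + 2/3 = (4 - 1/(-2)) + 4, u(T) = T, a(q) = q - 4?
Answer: -2509/6 ≈ -418.17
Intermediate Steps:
a(q) = -4 + q
d = 47/6 (d = -2/3 + ((4 - 1/(-2)) + 4) = -2/3 + ((4 - 1*(-1/2)) + 4) = -2/3 + ((4 + 1/2) + 4) = -2/3 + (9/2 + 4) = -2/3 + 17/2 = 47/6 ≈ 7.8333)
Y(W, Q) = 47/6
((a(0) + 6)*(-3))*71 + Y(-6, u(-2)) = (((-4 + 0) + 6)*(-3))*71 + 47/6 = ((-4 + 6)*(-3))*71 + 47/6 = (2*(-3))*71 + 47/6 = -6*71 + 47/6 = -426 + 47/6 = -2509/6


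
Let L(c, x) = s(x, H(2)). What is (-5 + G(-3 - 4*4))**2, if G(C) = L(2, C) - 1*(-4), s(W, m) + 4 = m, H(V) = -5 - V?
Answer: 144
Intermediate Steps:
s(W, m) = -4 + m
L(c, x) = -11 (L(c, x) = -4 + (-5 - 1*2) = -4 + (-5 - 2) = -4 - 7 = -11)
G(C) = -7 (G(C) = -11 - 1*(-4) = -11 + 4 = -7)
(-5 + G(-3 - 4*4))**2 = (-5 - 7)**2 = (-12)**2 = 144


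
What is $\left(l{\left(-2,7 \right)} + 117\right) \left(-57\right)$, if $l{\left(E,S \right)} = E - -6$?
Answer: $-6897$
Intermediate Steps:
$l{\left(E,S \right)} = 6 + E$ ($l{\left(E,S \right)} = E + 6 = 6 + E$)
$\left(l{\left(-2,7 \right)} + 117\right) \left(-57\right) = \left(\left(6 - 2\right) + 117\right) \left(-57\right) = \left(4 + 117\right) \left(-57\right) = 121 \left(-57\right) = -6897$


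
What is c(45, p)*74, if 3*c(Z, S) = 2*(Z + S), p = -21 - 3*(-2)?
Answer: 1480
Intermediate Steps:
p = -15 (p = -21 + 6 = -15)
c(Z, S) = 2*S/3 + 2*Z/3 (c(Z, S) = (2*(Z + S))/3 = (2*(S + Z))/3 = (2*S + 2*Z)/3 = 2*S/3 + 2*Z/3)
c(45, p)*74 = ((2/3)*(-15) + (2/3)*45)*74 = (-10 + 30)*74 = 20*74 = 1480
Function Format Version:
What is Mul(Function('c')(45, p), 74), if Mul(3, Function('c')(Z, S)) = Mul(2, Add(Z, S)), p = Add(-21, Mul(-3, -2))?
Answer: 1480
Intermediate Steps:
p = -15 (p = Add(-21, 6) = -15)
Function('c')(Z, S) = Add(Mul(Rational(2, 3), S), Mul(Rational(2, 3), Z)) (Function('c')(Z, S) = Mul(Rational(1, 3), Mul(2, Add(Z, S))) = Mul(Rational(1, 3), Mul(2, Add(S, Z))) = Mul(Rational(1, 3), Add(Mul(2, S), Mul(2, Z))) = Add(Mul(Rational(2, 3), S), Mul(Rational(2, 3), Z)))
Mul(Function('c')(45, p), 74) = Mul(Add(Mul(Rational(2, 3), -15), Mul(Rational(2, 3), 45)), 74) = Mul(Add(-10, 30), 74) = Mul(20, 74) = 1480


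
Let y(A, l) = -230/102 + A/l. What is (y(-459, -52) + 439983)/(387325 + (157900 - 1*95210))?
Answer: 233370469/238687956 ≈ 0.97772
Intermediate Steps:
y(A, l) = -115/51 + A/l (y(A, l) = -230*1/102 + A/l = -115/51 + A/l)
(y(-459, -52) + 439983)/(387325 + (157900 - 1*95210)) = ((-115/51 - 459/(-52)) + 439983)/(387325 + (157900 - 1*95210)) = ((-115/51 - 459*(-1/52)) + 439983)/(387325 + (157900 - 95210)) = ((-115/51 + 459/52) + 439983)/(387325 + 62690) = (17429/2652 + 439983)/450015 = (1166852345/2652)*(1/450015) = 233370469/238687956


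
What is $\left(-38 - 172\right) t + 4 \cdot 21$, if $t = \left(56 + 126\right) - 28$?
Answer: $-32256$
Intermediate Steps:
$t = 154$ ($t = 182 - 28 = 154$)
$\left(-38 - 172\right) t + 4 \cdot 21 = \left(-38 - 172\right) 154 + 4 \cdot 21 = \left(-38 - 172\right) 154 + 84 = \left(-210\right) 154 + 84 = -32340 + 84 = -32256$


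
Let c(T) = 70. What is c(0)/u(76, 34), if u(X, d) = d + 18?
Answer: 35/26 ≈ 1.3462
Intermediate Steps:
u(X, d) = 18 + d
c(0)/u(76, 34) = 70/(18 + 34) = 70/52 = 70*(1/52) = 35/26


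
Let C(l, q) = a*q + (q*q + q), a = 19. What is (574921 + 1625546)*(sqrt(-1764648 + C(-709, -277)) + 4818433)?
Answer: 10602802808211 + 2200467*I*sqrt(1693459) ≈ 1.0603e+13 + 2.8635e+9*I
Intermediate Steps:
C(l, q) = q**2 + 20*q (C(l, q) = 19*q + (q*q + q) = 19*q + (q**2 + q) = 19*q + (q + q**2) = q**2 + 20*q)
(574921 + 1625546)*(sqrt(-1764648 + C(-709, -277)) + 4818433) = (574921 + 1625546)*(sqrt(-1764648 - 277*(20 - 277)) + 4818433) = 2200467*(sqrt(-1764648 - 277*(-257)) + 4818433) = 2200467*(sqrt(-1764648 + 71189) + 4818433) = 2200467*(sqrt(-1693459) + 4818433) = 2200467*(I*sqrt(1693459) + 4818433) = 2200467*(4818433 + I*sqrt(1693459)) = 10602802808211 + 2200467*I*sqrt(1693459)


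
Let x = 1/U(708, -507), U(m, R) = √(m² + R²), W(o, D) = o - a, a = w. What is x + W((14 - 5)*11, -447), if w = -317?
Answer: 416 + √84257/252771 ≈ 416.00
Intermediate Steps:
a = -317
W(o, D) = 317 + o (W(o, D) = o - 1*(-317) = o + 317 = 317 + o)
U(m, R) = √(R² + m²)
x = √84257/252771 (x = 1/(√((-507)² + 708²)) = 1/(√(257049 + 501264)) = 1/(√758313) = 1/(3*√84257) = √84257/252771 ≈ 0.0011484)
x + W((14 - 5)*11, -447) = √84257/252771 + (317 + (14 - 5)*11) = √84257/252771 + (317 + 9*11) = √84257/252771 + (317 + 99) = √84257/252771 + 416 = 416 + √84257/252771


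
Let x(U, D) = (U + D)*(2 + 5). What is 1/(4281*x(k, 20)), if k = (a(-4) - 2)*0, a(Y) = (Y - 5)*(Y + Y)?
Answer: 1/599340 ≈ 1.6685e-6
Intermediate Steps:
a(Y) = 2*Y*(-5 + Y) (a(Y) = (-5 + Y)*(2*Y) = 2*Y*(-5 + Y))
k = 0 (k = (2*(-4)*(-5 - 4) - 2)*0 = (2*(-4)*(-9) - 2)*0 = (72 - 2)*0 = 70*0 = 0)
x(U, D) = 7*D + 7*U (x(U, D) = (D + U)*7 = 7*D + 7*U)
1/(4281*x(k, 20)) = 1/(4281*(7*20 + 7*0)) = 1/(4281*(140 + 0)) = (1/4281)/140 = (1/4281)*(1/140) = 1/599340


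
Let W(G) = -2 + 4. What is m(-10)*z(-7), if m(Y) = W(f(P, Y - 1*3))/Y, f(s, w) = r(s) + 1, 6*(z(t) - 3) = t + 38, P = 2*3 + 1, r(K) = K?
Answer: -49/30 ≈ -1.6333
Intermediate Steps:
P = 7 (P = 6 + 1 = 7)
z(t) = 28/3 + t/6 (z(t) = 3 + (t + 38)/6 = 3 + (38 + t)/6 = 3 + (19/3 + t/6) = 28/3 + t/6)
f(s, w) = 1 + s (f(s, w) = s + 1 = 1 + s)
W(G) = 2
m(Y) = 2/Y
m(-10)*z(-7) = (2/(-10))*(28/3 + (⅙)*(-7)) = (2*(-⅒))*(28/3 - 7/6) = -⅕*49/6 = -49/30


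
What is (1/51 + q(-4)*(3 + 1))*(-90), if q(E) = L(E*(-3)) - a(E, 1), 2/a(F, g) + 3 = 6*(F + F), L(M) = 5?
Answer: -30870/17 ≈ -1815.9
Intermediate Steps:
a(F, g) = 2/(-3 + 12*F) (a(F, g) = 2/(-3 + 6*(F + F)) = 2/(-3 + 6*(2*F)) = 2/(-3 + 12*F))
q(E) = 5 - 2/(3*(-1 + 4*E))
(1/51 + q(-4)*(3 + 1))*(-90) = (1/51 + ((-17 + 60*(-4))/(3*(-1 + 4*(-4))))*(3 + 1))*(-90) = (1/51 + ((-17 - 240)/(3*(-1 - 16)))*4)*(-90) = (1/51 + ((⅓)*(-257)/(-17))*4)*(-90) = (1/51 + ((⅓)*(-1/17)*(-257))*4)*(-90) = (1/51 + (257/51)*4)*(-90) = (1/51 + 1028/51)*(-90) = (343/17)*(-90) = -30870/17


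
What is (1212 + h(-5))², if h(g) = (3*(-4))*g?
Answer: 1617984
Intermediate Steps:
h(g) = -12*g
(1212 + h(-5))² = (1212 - 12*(-5))² = (1212 + 60)² = 1272² = 1617984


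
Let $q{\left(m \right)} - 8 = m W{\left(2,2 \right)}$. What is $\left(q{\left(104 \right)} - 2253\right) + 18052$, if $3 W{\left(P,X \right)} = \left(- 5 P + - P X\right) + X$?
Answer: $15391$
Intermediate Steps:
$W{\left(P,X \right)} = - \frac{5 P}{3} + \frac{X}{3} - \frac{P X}{3}$ ($W{\left(P,X \right)} = \frac{\left(- 5 P + - P X\right) + X}{3} = \frac{\left(- 5 P - P X\right) + X}{3} = \frac{X - 5 P - P X}{3} = - \frac{5 P}{3} + \frac{X}{3} - \frac{P X}{3}$)
$q{\left(m \right)} = 8 - 4 m$ ($q{\left(m \right)} = 8 + m \left(\left(- \frac{5}{3}\right) 2 + \frac{1}{3} \cdot 2 - \frac{2}{3} \cdot 2\right) = 8 + m \left(- \frac{10}{3} + \frac{2}{3} - \frac{4}{3}\right) = 8 + m \left(-4\right) = 8 - 4 m$)
$\left(q{\left(104 \right)} - 2253\right) + 18052 = \left(\left(8 - 416\right) - 2253\right) + 18052 = \left(-408 - 2253\right) + 18052 = -2661 + 18052 = 15391$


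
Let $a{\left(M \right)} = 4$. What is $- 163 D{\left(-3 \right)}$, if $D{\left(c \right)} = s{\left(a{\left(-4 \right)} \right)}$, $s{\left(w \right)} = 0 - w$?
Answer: $652$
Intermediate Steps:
$s{\left(w \right)} = - w$
$D{\left(c \right)} = -4$ ($D{\left(c \right)} = \left(-1\right) 4 = -4$)
$- 163 D{\left(-3 \right)} = \left(-163\right) \left(-4\right) = 652$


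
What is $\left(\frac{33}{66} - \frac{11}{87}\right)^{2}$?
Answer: $\frac{4225}{30276} \approx 0.13955$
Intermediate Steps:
$\left(\frac{33}{66} - \frac{11}{87}\right)^{2} = \left(33 \cdot \frac{1}{66} - \frac{11}{87}\right)^{2} = \left(\frac{1}{2} - \frac{11}{87}\right)^{2} = \left(\frac{65}{174}\right)^{2} = \frac{4225}{30276}$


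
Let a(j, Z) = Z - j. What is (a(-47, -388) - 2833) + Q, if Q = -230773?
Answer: -233947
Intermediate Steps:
(a(-47, -388) - 2833) + Q = ((-388 - 1*(-47)) - 2833) - 230773 = ((-388 + 47) - 2833) - 230773 = (-341 - 2833) - 230773 = -3174 - 230773 = -233947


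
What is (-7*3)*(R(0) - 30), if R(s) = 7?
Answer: 483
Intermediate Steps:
(-7*3)*(R(0) - 30) = (-7*3)*(7 - 30) = -21*(-23) = 483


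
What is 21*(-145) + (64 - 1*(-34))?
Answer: -2947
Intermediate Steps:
21*(-145) + (64 - 1*(-34)) = -3045 + (64 + 34) = -3045 + 98 = -2947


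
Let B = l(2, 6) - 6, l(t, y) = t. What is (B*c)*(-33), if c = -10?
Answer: -1320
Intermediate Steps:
B = -4 (B = 2 - 6 = -4)
(B*c)*(-33) = -4*(-10)*(-33) = 40*(-33) = -1320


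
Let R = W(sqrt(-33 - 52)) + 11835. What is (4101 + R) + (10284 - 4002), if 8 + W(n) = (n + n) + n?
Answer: 22210 + 3*I*sqrt(85) ≈ 22210.0 + 27.659*I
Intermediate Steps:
W(n) = -8 + 3*n (W(n) = -8 + ((n + n) + n) = -8 + (2*n + n) = -8 + 3*n)
R = 11827 + 3*I*sqrt(85) (R = (-8 + 3*sqrt(-33 - 52)) + 11835 = (-8 + 3*sqrt(-85)) + 11835 = (-8 + 3*(I*sqrt(85))) + 11835 = (-8 + 3*I*sqrt(85)) + 11835 = 11827 + 3*I*sqrt(85) ≈ 11827.0 + 27.659*I)
(4101 + R) + (10284 - 4002) = (4101 + (11827 + 3*I*sqrt(85))) + (10284 - 4002) = (15928 + 3*I*sqrt(85)) + 6282 = 22210 + 3*I*sqrt(85)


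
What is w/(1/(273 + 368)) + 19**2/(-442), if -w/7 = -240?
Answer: 475980599/442 ≈ 1.0769e+6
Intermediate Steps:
w = 1680 (w = -7*(-240) = 1680)
w/(1/(273 + 368)) + 19**2/(-442) = 1680/(1/(273 + 368)) + 19**2/(-442) = 1680/(1/641) + 361*(-1/442) = 1680/(1/641) - 361/442 = 1680*641 - 361/442 = 1076880 - 361/442 = 475980599/442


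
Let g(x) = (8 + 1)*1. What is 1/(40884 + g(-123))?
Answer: 1/40893 ≈ 2.4454e-5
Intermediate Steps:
g(x) = 9 (g(x) = 9*1 = 9)
1/(40884 + g(-123)) = 1/(40884 + 9) = 1/40893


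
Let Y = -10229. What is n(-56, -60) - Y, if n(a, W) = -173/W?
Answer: 613913/60 ≈ 10232.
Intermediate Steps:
n(-56, -60) - Y = -173/(-60) - 1*(-10229) = -173*(-1/60) + 10229 = 173/60 + 10229 = 613913/60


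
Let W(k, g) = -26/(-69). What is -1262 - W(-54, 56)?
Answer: -87104/69 ≈ -1262.4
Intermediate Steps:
W(k, g) = 26/69 (W(k, g) = -26*(-1/69) = 26/69)
-1262 - W(-54, 56) = -1262 - 1*26/69 = -1262 - 26/69 = -87104/69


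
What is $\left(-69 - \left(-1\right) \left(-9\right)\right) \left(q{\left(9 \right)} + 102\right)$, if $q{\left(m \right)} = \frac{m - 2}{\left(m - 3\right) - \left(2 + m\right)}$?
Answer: $- \frac{39234}{5} \approx -7846.8$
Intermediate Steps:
$q{\left(m \right)} = \frac{2}{5} - \frac{m}{5}$ ($q{\left(m \right)} = \frac{-2 + m}{\left(-3 + m\right) - \left(2 + m\right)} = \frac{-2 + m}{-5} = \left(-2 + m\right) \left(- \frac{1}{5}\right) = \frac{2}{5} - \frac{m}{5}$)
$\left(-69 - \left(-1\right) \left(-9\right)\right) \left(q{\left(9 \right)} + 102\right) = \left(-69 - \left(-1\right) \left(-9\right)\right) \left(\left(\frac{2}{5} - \frac{9}{5}\right) + 102\right) = \left(-69 - 9\right) \left(\left(\frac{2}{5} - \frac{9}{5}\right) + 102\right) = \left(-69 - 9\right) \left(- \frac{7}{5} + 102\right) = \left(-78\right) \frac{503}{5} = - \frac{39234}{5}$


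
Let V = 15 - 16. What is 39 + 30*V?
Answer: 9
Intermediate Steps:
V = -1
39 + 30*V = 39 + 30*(-1) = 39 - 30 = 9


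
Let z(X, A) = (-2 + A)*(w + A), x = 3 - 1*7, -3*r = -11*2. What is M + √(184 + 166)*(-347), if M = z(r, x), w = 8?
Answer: -24 - 1735*√14 ≈ -6515.8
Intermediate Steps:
r = 22/3 (r = -(-11)*2/3 = -⅓*(-22) = 22/3 ≈ 7.3333)
x = -4 (x = 3 - 7 = -4)
z(X, A) = (-2 + A)*(8 + A)
M = -24 (M = -16 + (-4)² + 6*(-4) = -16 + 16 - 24 = -24)
M + √(184 + 166)*(-347) = -24 + √(184 + 166)*(-347) = -24 + √350*(-347) = -24 + (5*√14)*(-347) = -24 - 1735*√14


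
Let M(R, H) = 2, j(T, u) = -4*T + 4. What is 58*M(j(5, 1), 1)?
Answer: 116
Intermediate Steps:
j(T, u) = 4 - 4*T
58*M(j(5, 1), 1) = 58*2 = 116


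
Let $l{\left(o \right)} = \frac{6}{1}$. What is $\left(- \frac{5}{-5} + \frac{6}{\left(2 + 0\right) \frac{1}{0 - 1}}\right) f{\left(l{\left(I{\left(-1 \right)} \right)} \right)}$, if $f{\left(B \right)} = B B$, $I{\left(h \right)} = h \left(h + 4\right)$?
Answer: $-72$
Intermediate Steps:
$I{\left(h \right)} = h \left(4 + h\right)$
$l{\left(o \right)} = 6$ ($l{\left(o \right)} = 6 \cdot 1 = 6$)
$f{\left(B \right)} = B^{2}$
$\left(- \frac{5}{-5} + \frac{6}{\left(2 + 0\right) \frac{1}{0 - 1}}\right) f{\left(l{\left(I{\left(-1 \right)} \right)} \right)} = \left(- \frac{5}{-5} + \frac{6}{\left(2 + 0\right) \frac{1}{0 - 1}}\right) 6^{2} = \left(\left(-5\right) \left(- \frac{1}{5}\right) + \frac{6}{2 \frac{1}{-1}}\right) 36 = \left(1 + \frac{6}{2 \left(-1\right)}\right) 36 = \left(1 + \frac{6}{-2}\right) 36 = \left(1 + 6 \left(- \frac{1}{2}\right)\right) 36 = \left(1 - 3\right) 36 = \left(-2\right) 36 = -72$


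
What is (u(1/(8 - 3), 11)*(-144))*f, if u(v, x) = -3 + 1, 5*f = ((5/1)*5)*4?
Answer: 5760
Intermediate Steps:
f = 20 (f = (((5/1)*5)*4)/5 = (((5*1)*5)*4)/5 = ((5*5)*4)/5 = (25*4)/5 = (1/5)*100 = 20)
u(v, x) = -2
(u(1/(8 - 3), 11)*(-144))*f = -2*(-144)*20 = 288*20 = 5760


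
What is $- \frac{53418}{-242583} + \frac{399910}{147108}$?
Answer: $\frac{17478263779}{5947649994} \approx 2.9387$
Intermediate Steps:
$- \frac{53418}{-242583} + \frac{399910}{147108} = \left(-53418\right) \left(- \frac{1}{242583}\right) + 399910 \cdot \frac{1}{147108} = \frac{17806}{80861} + \frac{199955}{73554} = \frac{17478263779}{5947649994}$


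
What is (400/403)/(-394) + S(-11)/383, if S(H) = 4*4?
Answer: 1193656/30406753 ≈ 0.039256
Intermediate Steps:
S(H) = 16
(400/403)/(-394) + S(-11)/383 = (400/403)/(-394) + 16/383 = (400*(1/403))*(-1/394) + 16*(1/383) = (400/403)*(-1/394) + 16/383 = -200/79391 + 16/383 = 1193656/30406753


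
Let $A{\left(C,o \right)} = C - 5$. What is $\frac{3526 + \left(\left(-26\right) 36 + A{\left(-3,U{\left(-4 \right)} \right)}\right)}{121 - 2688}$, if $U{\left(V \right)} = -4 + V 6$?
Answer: $- \frac{2582}{2567} \approx -1.0058$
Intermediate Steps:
$U{\left(V \right)} = -4 + 6 V$
$A{\left(C,o \right)} = -5 + C$ ($A{\left(C,o \right)} = C - 5 = -5 + C$)
$\frac{3526 + \left(\left(-26\right) 36 + A{\left(-3,U{\left(-4 \right)} \right)}\right)}{121 - 2688} = \frac{3526 - 944}{121 - 2688} = \frac{3526 - 944}{-2567} = \left(3526 - 944\right) \left(- \frac{1}{2567}\right) = 2582 \left(- \frac{1}{2567}\right) = - \frac{2582}{2567}$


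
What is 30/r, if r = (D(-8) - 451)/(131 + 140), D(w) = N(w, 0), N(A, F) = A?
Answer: -2710/153 ≈ -17.712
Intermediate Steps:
D(w) = w
r = -459/271 (r = (-8 - 451)/(131 + 140) = -459/271 ≈ -1.6937)
30/r = 30/(-459/271) = 30*(-271/459) = -2710/153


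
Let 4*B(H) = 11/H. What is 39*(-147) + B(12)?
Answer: -275173/48 ≈ -5732.8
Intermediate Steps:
B(H) = 11/(4*H) (B(H) = (11/H)/4 = 11/(4*H))
39*(-147) + B(12) = 39*(-147) + (11/4)/12 = -5733 + (11/4)*(1/12) = -5733 + 11/48 = -275173/48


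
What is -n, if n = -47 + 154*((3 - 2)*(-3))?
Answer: 509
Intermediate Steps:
n = -509 (n = -47 + 154*(1*(-3)) = -47 + 154*(-3) = -47 - 462 = -509)
-n = -1*(-509) = 509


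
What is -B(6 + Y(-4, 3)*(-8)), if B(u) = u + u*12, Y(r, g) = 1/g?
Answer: -130/3 ≈ -43.333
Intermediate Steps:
B(u) = 13*u (B(u) = u + 12*u = 13*u)
-B(6 + Y(-4, 3)*(-8)) = -13*(6 - 8/3) = -13*10/3 = -1*130/3 = -130/3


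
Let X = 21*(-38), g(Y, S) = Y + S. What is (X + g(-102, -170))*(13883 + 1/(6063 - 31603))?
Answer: -37939184633/2554 ≈ -1.4855e+7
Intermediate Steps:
g(Y, S) = S + Y
X = -798
(X + g(-102, -170))*(13883 + 1/(6063 - 31603)) = (-798 + (-170 - 102))*(13883 + 1/(6063 - 31603)) = (-798 - 272)*(13883 + 1/(-25540)) = -1070*(13883 - 1/25540) = -1070*354571819/25540 = -37939184633/2554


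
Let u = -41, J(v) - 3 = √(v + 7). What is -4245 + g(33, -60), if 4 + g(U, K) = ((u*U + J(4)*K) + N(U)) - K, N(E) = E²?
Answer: -4633 - 60*√11 ≈ -4832.0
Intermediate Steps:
J(v) = 3 + √(7 + v) (J(v) = 3 + √(v + 7) = 3 + √(7 + v))
g(U, K) = -4 + U² - K - 41*U + K*(3 + √11) (g(U, K) = -4 + (((-41*U + (3 + √(7 + 4))*K) + U²) - K) = -4 + (((-41*U + (3 + √11)*K) + U²) - K) = -4 + (((-41*U + K*(3 + √11)) + U²) - K) = -4 + ((U² - 41*U + K*(3 + √11)) - K) = -4 + (U² - K - 41*U + K*(3 + √11)) = -4 + U² - K - 41*U + K*(3 + √11))
-4245 + g(33, -60) = -4245 + (-4 + 33² - 1*(-60) - 41*33 - 60*(3 + √11)) = -4245 + (-4 + 1089 + 60 - 1353 + (-180 - 60*√11)) = -4245 + (-388 - 60*√11) = -4633 - 60*√11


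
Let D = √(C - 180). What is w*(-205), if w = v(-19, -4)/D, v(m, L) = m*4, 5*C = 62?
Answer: -7790*I*√4190/419 ≈ -1203.5*I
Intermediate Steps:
C = 62/5 (C = (⅕)*62 = 62/5 ≈ 12.400)
v(m, L) = 4*m
D = I*√4190/5 (D = √(62/5 - 180) = √(-838/5) = I*√4190/5 ≈ 12.946*I)
w = 38*I*√4190/419 (w = (4*(-19))/((I*√4190/5)) = -(-38)*I*√4190/419 = 38*I*√4190/419 ≈ 5.8705*I)
w*(-205) = (38*I*√4190/419)*(-205) = -7790*I*√4190/419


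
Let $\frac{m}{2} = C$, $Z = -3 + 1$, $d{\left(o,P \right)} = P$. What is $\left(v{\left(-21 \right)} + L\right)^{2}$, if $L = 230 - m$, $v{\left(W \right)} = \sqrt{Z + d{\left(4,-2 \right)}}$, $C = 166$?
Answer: $10400 - 408 i \approx 10400.0 - 408.0 i$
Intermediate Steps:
$Z = -2$
$m = 332$ ($m = 2 \cdot 166 = 332$)
$v{\left(W \right)} = 2 i$ ($v{\left(W \right)} = \sqrt{-2 - 2} = \sqrt{-4} = 2 i$)
$L = -102$ ($L = 230 - 332 = -102$)
$\left(v{\left(-21 \right)} + L\right)^{2} = \left(2 i - 102\right)^{2} = \left(-102 + 2 i\right)^{2}$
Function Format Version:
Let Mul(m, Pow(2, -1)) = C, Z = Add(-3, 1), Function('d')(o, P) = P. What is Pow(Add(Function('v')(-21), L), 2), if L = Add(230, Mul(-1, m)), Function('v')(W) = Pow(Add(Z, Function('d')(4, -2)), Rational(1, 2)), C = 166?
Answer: Add(10400, Mul(-408, I)) ≈ Add(10400., Mul(-408.00, I))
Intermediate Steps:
Z = -2
m = 332 (m = Mul(2, 166) = 332)
Function('v')(W) = Mul(2, I) (Function('v')(W) = Pow(Add(-2, -2), Rational(1, 2)) = Pow(-4, Rational(1, 2)) = Mul(2, I))
L = -102 (L = Add(230, Mul(-1, 332)) = Add(230, -332) = -102)
Pow(Add(Function('v')(-21), L), 2) = Pow(Add(Mul(2, I), -102), 2) = Pow(Add(-102, Mul(2, I)), 2)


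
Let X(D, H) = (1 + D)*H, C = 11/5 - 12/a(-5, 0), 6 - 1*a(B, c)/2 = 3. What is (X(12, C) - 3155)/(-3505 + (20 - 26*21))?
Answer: 15762/20155 ≈ 0.78204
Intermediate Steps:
a(B, c) = 6 (a(B, c) = 12 - 2*3 = 12 - 6 = 6)
C = 1/5 (C = 11/5 - 12/6 = 11*(1/5) - 12*1/6 = 11/5 - 2 = 1/5 ≈ 0.20000)
X(D, H) = H*(1 + D)
(X(12, C) - 3155)/(-3505 + (20 - 26*21)) = ((1 + 12)/5 - 3155)/(-3505 + (20 - 26*21)) = ((1/5)*13 - 3155)/(-3505 + (20 - 546)) = (13/5 - 3155)/(-3505 - 526) = -15762/5/(-4031) = -15762/5*(-1/4031) = 15762/20155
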